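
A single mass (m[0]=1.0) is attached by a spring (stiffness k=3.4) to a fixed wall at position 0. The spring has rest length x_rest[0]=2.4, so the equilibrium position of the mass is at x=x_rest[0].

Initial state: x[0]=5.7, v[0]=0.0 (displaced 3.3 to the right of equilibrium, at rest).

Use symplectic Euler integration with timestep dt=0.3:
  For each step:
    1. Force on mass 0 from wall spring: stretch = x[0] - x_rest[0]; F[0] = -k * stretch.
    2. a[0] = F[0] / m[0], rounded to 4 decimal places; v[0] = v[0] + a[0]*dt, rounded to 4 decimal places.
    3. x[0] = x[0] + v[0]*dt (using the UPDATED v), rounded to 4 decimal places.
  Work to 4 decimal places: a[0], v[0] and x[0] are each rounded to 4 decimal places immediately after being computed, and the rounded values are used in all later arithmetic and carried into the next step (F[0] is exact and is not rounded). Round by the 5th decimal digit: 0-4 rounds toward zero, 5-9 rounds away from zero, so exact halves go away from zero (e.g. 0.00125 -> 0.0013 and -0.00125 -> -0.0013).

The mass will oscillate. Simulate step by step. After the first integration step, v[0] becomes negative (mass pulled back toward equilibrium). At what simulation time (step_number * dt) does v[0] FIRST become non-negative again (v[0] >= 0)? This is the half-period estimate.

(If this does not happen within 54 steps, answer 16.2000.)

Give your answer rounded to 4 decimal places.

Step 0: x=[5.7000] v=[0.0000]
Step 1: x=[4.6902] v=[-3.3660]
Step 2: x=[2.9796] v=[-5.7020]
Step 3: x=[1.0916] v=[-6.2932]
Step 4: x=[-0.3960] v=[-4.9586]
Step 5: x=[-1.0280] v=[-2.1067]
Step 6: x=[-0.6110] v=[1.3899]
First v>=0 after going negative at step 6, time=1.8000

Answer: 1.8000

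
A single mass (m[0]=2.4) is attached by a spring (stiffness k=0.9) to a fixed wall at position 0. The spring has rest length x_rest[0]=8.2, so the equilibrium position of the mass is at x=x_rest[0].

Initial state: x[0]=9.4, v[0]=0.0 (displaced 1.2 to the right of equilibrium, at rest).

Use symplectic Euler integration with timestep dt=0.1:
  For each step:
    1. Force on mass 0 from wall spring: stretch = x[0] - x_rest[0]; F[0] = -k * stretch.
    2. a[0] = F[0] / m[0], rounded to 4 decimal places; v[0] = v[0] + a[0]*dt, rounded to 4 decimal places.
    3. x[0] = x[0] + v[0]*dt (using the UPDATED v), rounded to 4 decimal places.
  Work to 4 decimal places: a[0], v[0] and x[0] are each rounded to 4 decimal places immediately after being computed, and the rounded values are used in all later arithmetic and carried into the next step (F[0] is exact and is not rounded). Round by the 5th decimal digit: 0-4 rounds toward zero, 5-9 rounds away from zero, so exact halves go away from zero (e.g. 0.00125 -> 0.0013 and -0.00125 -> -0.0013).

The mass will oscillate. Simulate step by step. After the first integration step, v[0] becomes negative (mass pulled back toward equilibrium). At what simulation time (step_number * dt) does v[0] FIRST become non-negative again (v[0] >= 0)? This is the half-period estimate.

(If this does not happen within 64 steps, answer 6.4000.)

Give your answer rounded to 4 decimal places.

Answer: 5.2000

Derivation:
Step 0: x=[9.4000] v=[0.0000]
Step 1: x=[9.3955] v=[-0.0450]
Step 2: x=[9.3865] v=[-0.0898]
Step 3: x=[9.3731] v=[-0.1343]
Step 4: x=[9.3553] v=[-0.1783]
Step 5: x=[9.3331] v=[-0.2216]
Step 6: x=[9.3067] v=[-0.2641]
Step 7: x=[9.2761] v=[-0.3056]
Step 8: x=[9.2415] v=[-0.3460]
Step 9: x=[9.2030] v=[-0.3851]
Step 10: x=[9.1607] v=[-0.4227]
Step 11: x=[9.1148] v=[-0.4587]
Step 12: x=[9.0655] v=[-0.4930]
Step 13: x=[9.0130] v=[-0.5255]
Step 14: x=[8.9574] v=[-0.5560]
Step 15: x=[8.8990] v=[-0.5844]
Step 16: x=[8.8379] v=[-0.6106]
Step 17: x=[8.7745] v=[-0.6345]
Step 18: x=[8.7089] v=[-0.6560]
Step 19: x=[8.6414] v=[-0.6751]
Step 20: x=[8.5722] v=[-0.6917]
Step 21: x=[8.5016] v=[-0.7057]
Step 22: x=[8.4299] v=[-0.7170]
Step 23: x=[8.3573] v=[-0.7256]
Step 24: x=[8.2842] v=[-0.7315]
Step 25: x=[8.2107] v=[-0.7347]
Step 26: x=[8.1372] v=[-0.7351]
Step 27: x=[8.0639] v=[-0.7327]
Step 28: x=[7.9911] v=[-0.7276]
Step 29: x=[7.9191] v=[-0.7198]
Step 30: x=[7.8482] v=[-0.7093]
Step 31: x=[7.7786] v=[-0.6961]
Step 32: x=[7.7106] v=[-0.6803]
Step 33: x=[7.6444] v=[-0.6620]
Step 34: x=[7.5803] v=[-0.6412]
Step 35: x=[7.5185] v=[-0.6180]
Step 36: x=[7.4593] v=[-0.5924]
Step 37: x=[7.4028] v=[-0.5646]
Step 38: x=[7.3493] v=[-0.5347]
Step 39: x=[7.2990] v=[-0.5028]
Step 40: x=[7.2521] v=[-0.4690]
Step 41: x=[7.2088] v=[-0.4335]
Step 42: x=[7.1692] v=[-0.3963]
Step 43: x=[7.1334] v=[-0.3576]
Step 44: x=[7.1016] v=[-0.3176]
Step 45: x=[7.0740] v=[-0.2764]
Step 46: x=[7.0506] v=[-0.2342]
Step 47: x=[7.0315] v=[-0.1911]
Step 48: x=[7.0168] v=[-0.1473]
Step 49: x=[7.0065] v=[-0.1029]
Step 50: x=[7.0007] v=[-0.0581]
Step 51: x=[6.9994] v=[-0.0131]
Step 52: x=[7.0026] v=[0.0319]
First v>=0 after going negative at step 52, time=5.2000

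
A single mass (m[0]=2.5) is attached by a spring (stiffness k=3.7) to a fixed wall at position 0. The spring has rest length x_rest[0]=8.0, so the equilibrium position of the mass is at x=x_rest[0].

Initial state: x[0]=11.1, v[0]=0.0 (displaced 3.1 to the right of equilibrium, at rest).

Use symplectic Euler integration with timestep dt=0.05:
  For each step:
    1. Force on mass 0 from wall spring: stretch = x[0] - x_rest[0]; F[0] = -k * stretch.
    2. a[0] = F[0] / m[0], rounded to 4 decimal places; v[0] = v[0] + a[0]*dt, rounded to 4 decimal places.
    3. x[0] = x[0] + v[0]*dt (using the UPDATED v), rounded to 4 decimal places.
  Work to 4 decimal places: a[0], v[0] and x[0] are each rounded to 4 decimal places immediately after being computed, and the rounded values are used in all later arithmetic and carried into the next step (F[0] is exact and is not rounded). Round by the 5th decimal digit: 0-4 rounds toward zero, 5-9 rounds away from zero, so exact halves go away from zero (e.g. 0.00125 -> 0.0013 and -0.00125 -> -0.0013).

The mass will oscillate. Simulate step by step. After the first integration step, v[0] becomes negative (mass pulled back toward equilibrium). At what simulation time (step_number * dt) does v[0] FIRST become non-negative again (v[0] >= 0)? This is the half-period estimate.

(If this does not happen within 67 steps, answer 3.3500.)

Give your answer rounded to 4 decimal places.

Step 0: x=[11.1000] v=[0.0000]
Step 1: x=[11.0885] v=[-0.2294]
Step 2: x=[11.0656] v=[-0.4580]
Step 3: x=[11.0314] v=[-0.6849]
Step 4: x=[10.9859] v=[-0.9092]
Step 5: x=[10.9294] v=[-1.1302]
Step 6: x=[10.8621] v=[-1.3470]
Step 7: x=[10.7842] v=[-1.5588]
Step 8: x=[10.6960] v=[-1.7648]
Step 9: x=[10.5978] v=[-1.9643]
Step 10: x=[10.4900] v=[-2.1565]
Step 11: x=[10.3730] v=[-2.3408]
Step 12: x=[10.2472] v=[-2.5164]
Step 13: x=[10.1131] v=[-2.6827]
Step 14: x=[9.9711] v=[-2.8391]
Step 15: x=[9.8219] v=[-2.9850]
Step 16: x=[9.6659] v=[-3.1198]
Step 17: x=[9.5037] v=[-3.2431]
Step 18: x=[9.3360] v=[-3.3544]
Step 19: x=[9.1633] v=[-3.4533]
Step 20: x=[8.9863] v=[-3.5394]
Step 21: x=[8.8057] v=[-3.6124]
Step 22: x=[8.6221] v=[-3.6720]
Step 23: x=[8.4362] v=[-3.7180]
Step 24: x=[8.2487] v=[-3.7503]
Step 25: x=[8.0603] v=[-3.7687]
Step 26: x=[7.8716] v=[-3.7732]
Step 27: x=[7.6834] v=[-3.7637]
Step 28: x=[7.4964] v=[-3.7403]
Step 29: x=[7.3113] v=[-3.7030]
Step 30: x=[7.1287] v=[-3.6520]
Step 31: x=[6.9493] v=[-3.5875]
Step 32: x=[6.7738] v=[-3.5098]
Step 33: x=[6.6028] v=[-3.4191]
Step 34: x=[6.4370] v=[-3.3157]
Step 35: x=[6.2770] v=[-3.2000]
Step 36: x=[6.1234] v=[-3.0725]
Step 37: x=[5.9767] v=[-2.9336]
Step 38: x=[5.8375] v=[-2.7839]
Step 39: x=[5.7063] v=[-2.6239]
Step 40: x=[5.5836] v=[-2.4542]
Step 41: x=[5.4698] v=[-2.2754]
Step 42: x=[5.3654] v=[-2.0882]
Step 43: x=[5.2707] v=[-1.8932]
Step 44: x=[5.1861] v=[-1.6912]
Step 45: x=[5.1120] v=[-1.4830]
Step 46: x=[5.0485] v=[-1.2693]
Step 47: x=[4.9960] v=[-1.0509]
Step 48: x=[4.9546] v=[-0.8286]
Step 49: x=[4.9244] v=[-0.6032]
Step 50: x=[4.9056] v=[-0.3756]
Step 51: x=[4.8983] v=[-0.1466]
Step 52: x=[4.9024] v=[0.0829]
First v>=0 after going negative at step 52, time=2.6000

Answer: 2.6000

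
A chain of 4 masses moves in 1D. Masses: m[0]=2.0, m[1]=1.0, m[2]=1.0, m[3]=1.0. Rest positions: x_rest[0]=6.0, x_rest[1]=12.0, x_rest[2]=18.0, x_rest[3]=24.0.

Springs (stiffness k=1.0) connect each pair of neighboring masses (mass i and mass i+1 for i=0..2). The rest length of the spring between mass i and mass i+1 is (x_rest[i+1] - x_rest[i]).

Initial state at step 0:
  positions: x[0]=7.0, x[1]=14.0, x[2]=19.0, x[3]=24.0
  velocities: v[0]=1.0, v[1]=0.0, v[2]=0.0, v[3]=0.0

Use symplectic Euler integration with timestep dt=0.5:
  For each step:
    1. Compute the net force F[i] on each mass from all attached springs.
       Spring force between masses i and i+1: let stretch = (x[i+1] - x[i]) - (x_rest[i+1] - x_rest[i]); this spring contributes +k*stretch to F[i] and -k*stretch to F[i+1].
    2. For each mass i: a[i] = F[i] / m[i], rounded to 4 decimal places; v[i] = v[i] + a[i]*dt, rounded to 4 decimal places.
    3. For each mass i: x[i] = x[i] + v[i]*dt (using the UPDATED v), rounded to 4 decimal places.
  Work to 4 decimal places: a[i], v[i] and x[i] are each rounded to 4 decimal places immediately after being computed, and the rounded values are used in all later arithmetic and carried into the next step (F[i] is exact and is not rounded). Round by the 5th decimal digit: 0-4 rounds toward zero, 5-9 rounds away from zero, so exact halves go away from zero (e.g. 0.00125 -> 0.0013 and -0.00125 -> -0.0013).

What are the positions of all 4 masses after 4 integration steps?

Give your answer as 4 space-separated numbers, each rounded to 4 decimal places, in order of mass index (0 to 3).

Step 0: x=[7.0000 14.0000 19.0000 24.0000] v=[1.0000 0.0000 0.0000 0.0000]
Step 1: x=[7.6250 13.5000 19.0000 24.2500] v=[1.2500 -1.0000 0.0000 0.5000]
Step 2: x=[8.2344 12.9063 18.9375 24.6875] v=[1.2188 -1.1875 -0.1250 0.8750]
Step 3: x=[8.6778 12.6524 18.8047 25.1875] v=[0.8868 -0.5079 -0.2656 1.0000]
Step 4: x=[8.8681 12.9429 18.7295 25.5918] v=[0.3805 0.5810 -0.1504 0.8086]

Answer: 8.8681 12.9429 18.7295 25.5918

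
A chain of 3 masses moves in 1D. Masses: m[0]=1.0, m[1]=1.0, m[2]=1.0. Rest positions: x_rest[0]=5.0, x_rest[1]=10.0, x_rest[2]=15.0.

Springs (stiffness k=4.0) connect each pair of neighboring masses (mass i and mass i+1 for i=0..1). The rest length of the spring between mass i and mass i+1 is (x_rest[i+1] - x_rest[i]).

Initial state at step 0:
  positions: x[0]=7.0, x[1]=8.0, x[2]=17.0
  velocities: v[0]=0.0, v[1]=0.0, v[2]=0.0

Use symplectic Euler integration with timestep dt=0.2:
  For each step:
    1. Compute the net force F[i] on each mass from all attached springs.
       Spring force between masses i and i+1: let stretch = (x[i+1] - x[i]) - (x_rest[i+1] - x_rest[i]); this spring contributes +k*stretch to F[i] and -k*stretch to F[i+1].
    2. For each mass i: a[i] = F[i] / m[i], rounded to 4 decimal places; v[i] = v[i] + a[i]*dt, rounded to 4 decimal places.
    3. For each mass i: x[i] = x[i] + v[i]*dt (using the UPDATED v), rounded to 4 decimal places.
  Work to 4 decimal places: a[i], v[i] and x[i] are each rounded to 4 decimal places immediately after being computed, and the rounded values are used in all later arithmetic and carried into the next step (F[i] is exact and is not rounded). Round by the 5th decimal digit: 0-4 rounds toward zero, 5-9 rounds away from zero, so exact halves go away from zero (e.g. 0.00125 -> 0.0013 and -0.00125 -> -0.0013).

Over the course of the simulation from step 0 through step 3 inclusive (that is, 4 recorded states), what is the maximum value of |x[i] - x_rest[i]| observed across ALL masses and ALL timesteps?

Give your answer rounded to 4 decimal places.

Step 0: x=[7.0000 8.0000 17.0000] v=[0.0000 0.0000 0.0000]
Step 1: x=[6.3600 9.2800 16.3600] v=[-3.2000 6.4000 -3.2000]
Step 2: x=[5.3872 11.2256 15.3872] v=[-4.8640 9.7280 -4.8640]
Step 3: x=[4.5485 12.9029 14.5485] v=[-4.1933 8.3866 -4.1933]
Max displacement = 2.9029

Answer: 2.9029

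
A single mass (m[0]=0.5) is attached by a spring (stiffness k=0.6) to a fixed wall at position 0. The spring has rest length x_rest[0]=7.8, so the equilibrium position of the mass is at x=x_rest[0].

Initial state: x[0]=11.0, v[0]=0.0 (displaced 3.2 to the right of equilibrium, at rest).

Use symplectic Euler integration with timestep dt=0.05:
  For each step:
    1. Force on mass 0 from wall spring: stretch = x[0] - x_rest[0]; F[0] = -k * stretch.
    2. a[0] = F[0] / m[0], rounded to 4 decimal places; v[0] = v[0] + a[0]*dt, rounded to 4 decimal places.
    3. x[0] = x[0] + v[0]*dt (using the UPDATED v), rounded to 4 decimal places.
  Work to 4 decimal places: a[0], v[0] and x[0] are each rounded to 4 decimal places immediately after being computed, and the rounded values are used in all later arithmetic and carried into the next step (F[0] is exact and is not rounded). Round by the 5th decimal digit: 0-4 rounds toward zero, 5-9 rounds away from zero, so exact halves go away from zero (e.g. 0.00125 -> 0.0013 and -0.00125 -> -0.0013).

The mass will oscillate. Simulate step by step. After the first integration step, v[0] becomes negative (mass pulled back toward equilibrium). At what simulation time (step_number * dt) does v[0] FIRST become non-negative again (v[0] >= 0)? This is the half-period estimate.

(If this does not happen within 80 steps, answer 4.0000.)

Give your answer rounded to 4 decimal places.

Step 0: x=[11.0000] v=[0.0000]
Step 1: x=[10.9904] v=[-0.1920]
Step 2: x=[10.9712] v=[-0.3834]
Step 3: x=[10.9425] v=[-0.5737]
Step 4: x=[10.9044] v=[-0.7623]
Step 5: x=[10.8570] v=[-0.9486]
Step 6: x=[10.8004] v=[-1.1320]
Step 7: x=[10.7348] v=[-1.3120]
Step 8: x=[10.6604] v=[-1.4881]
Step 9: x=[10.5774] v=[-1.6597]
Step 10: x=[10.4861] v=[-1.8263]
Step 11: x=[10.3867] v=[-1.9875]
Step 12: x=[10.2796] v=[-2.1427]
Step 13: x=[10.1650] v=[-2.2915]
Step 14: x=[10.0433] v=[-2.4334]
Step 15: x=[9.9149] v=[-2.5680]
Step 16: x=[9.7802] v=[-2.6949]
Step 17: x=[9.6395] v=[-2.8137]
Step 18: x=[9.4933] v=[-2.9241]
Step 19: x=[9.3420] v=[-3.0257]
Step 20: x=[9.1861] v=[-3.1182]
Step 21: x=[9.0260] v=[-3.2014]
Step 22: x=[8.8623] v=[-3.2750]
Step 23: x=[8.6954] v=[-3.3387]
Step 24: x=[8.5258] v=[-3.3924]
Step 25: x=[8.3540] v=[-3.4360]
Step 26: x=[8.1805] v=[-3.4692]
Step 27: x=[8.0059] v=[-3.4920]
Step 28: x=[7.8307] v=[-3.5044]
Step 29: x=[7.6554] v=[-3.5062]
Step 30: x=[7.4805] v=[-3.4975]
Step 31: x=[7.3066] v=[-3.4783]
Step 32: x=[7.1342] v=[-3.4487]
Step 33: x=[6.9638] v=[-3.4088]
Step 34: x=[6.7959] v=[-3.3586]
Step 35: x=[6.6310] v=[-3.2984]
Step 36: x=[6.4696] v=[-3.2283]
Step 37: x=[6.3122] v=[-3.1485]
Step 38: x=[6.1592] v=[-3.0592]
Step 39: x=[6.0112] v=[-2.9608]
Step 40: x=[5.8685] v=[-2.8535]
Step 41: x=[5.7316] v=[-2.7376]
Step 42: x=[5.6009] v=[-2.6135]
Step 43: x=[5.4768] v=[-2.4816]
Step 44: x=[5.3597] v=[-2.3422]
Step 45: x=[5.2499] v=[-2.1958]
Step 46: x=[5.1478] v=[-2.0428]
Step 47: x=[5.0536] v=[-1.8837]
Step 48: x=[4.9677] v=[-1.7189]
Step 49: x=[4.8903] v=[-1.5490]
Step 50: x=[4.8216] v=[-1.3744]
Step 51: x=[4.7618] v=[-1.1957]
Step 52: x=[4.7111] v=[-1.0134]
Step 53: x=[4.6697] v=[-0.8281]
Step 54: x=[4.6377] v=[-0.6403]
Step 55: x=[4.6152] v=[-0.4506]
Step 56: x=[4.6022] v=[-0.2595]
Step 57: x=[4.5988] v=[-0.0676]
Step 58: x=[4.6050] v=[0.1245]
First v>=0 after going negative at step 58, time=2.9000

Answer: 2.9000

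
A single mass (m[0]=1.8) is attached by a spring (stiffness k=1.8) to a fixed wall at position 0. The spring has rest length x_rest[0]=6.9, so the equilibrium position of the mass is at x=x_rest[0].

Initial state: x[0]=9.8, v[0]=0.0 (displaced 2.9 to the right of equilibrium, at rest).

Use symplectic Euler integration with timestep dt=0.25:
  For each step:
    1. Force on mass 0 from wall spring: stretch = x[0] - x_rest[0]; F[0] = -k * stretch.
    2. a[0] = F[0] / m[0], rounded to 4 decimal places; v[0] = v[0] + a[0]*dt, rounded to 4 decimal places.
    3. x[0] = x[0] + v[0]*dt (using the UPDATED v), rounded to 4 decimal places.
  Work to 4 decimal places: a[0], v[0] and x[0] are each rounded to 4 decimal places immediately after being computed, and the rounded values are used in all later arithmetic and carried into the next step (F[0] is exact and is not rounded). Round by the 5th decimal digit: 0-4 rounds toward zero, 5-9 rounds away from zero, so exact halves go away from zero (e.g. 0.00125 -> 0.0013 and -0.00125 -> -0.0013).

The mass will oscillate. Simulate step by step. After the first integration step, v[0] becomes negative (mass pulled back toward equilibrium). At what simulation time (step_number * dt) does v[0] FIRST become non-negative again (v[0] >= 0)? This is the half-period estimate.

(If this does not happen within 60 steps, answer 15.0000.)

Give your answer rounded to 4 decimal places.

Answer: 3.2500

Derivation:
Step 0: x=[9.8000] v=[0.0000]
Step 1: x=[9.6188] v=[-0.7250]
Step 2: x=[9.2676] v=[-1.4047]
Step 3: x=[8.7685] v=[-1.9966]
Step 4: x=[8.1526] v=[-2.4637]
Step 5: x=[7.4584] v=[-2.7769]
Step 6: x=[6.7293] v=[-2.9165]
Step 7: x=[6.0109] v=[-2.8738]
Step 8: x=[5.3480] v=[-2.6515]
Step 9: x=[4.7821] v=[-2.2635]
Step 10: x=[4.3486] v=[-1.7340]
Step 11: x=[4.0746] v=[-1.0962]
Step 12: x=[3.9771] v=[-0.3899]
Step 13: x=[4.0623] v=[0.3408]
First v>=0 after going negative at step 13, time=3.2500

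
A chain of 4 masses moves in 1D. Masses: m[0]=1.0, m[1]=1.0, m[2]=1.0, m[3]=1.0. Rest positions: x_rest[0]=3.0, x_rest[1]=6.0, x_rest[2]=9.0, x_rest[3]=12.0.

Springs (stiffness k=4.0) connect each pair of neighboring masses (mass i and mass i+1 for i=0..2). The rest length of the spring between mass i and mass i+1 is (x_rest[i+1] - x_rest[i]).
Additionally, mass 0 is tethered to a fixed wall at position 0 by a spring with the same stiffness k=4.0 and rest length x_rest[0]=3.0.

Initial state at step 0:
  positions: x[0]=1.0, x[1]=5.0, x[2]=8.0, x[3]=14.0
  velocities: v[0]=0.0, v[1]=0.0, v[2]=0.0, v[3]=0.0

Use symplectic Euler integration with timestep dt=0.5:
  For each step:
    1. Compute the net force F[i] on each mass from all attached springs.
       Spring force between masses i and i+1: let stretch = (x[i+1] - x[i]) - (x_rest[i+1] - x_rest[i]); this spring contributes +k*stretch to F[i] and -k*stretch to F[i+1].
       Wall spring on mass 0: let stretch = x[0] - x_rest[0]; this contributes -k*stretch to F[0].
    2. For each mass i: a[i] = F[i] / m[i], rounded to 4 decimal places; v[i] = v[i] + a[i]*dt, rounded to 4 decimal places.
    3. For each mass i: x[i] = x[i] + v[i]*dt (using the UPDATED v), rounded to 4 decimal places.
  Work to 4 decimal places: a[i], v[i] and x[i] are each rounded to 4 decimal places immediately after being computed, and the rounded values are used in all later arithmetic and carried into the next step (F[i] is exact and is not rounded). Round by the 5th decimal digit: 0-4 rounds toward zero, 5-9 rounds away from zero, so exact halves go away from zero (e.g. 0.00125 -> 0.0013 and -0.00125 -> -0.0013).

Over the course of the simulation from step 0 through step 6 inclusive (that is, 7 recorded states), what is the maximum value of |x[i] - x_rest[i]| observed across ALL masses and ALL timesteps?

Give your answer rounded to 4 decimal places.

Answer: 4.0000

Derivation:
Step 0: x=[1.0000 5.0000 8.0000 14.0000] v=[0.0000 0.0000 0.0000 0.0000]
Step 1: x=[4.0000 4.0000 11.0000 11.0000] v=[6.0000 -2.0000 6.0000 -6.0000]
Step 2: x=[3.0000 10.0000 7.0000 11.0000] v=[-2.0000 12.0000 -8.0000 0.0000]
Step 3: x=[6.0000 6.0000 10.0000 10.0000] v=[6.0000 -8.0000 6.0000 -2.0000]
Step 4: x=[3.0000 6.0000 9.0000 12.0000] v=[-6.0000 0.0000 -2.0000 4.0000]
Step 5: x=[0.0000 6.0000 8.0000 14.0000] v=[-6.0000 0.0000 -2.0000 4.0000]
Step 6: x=[3.0000 2.0000 11.0000 13.0000] v=[6.0000 -8.0000 6.0000 -2.0000]
Max displacement = 4.0000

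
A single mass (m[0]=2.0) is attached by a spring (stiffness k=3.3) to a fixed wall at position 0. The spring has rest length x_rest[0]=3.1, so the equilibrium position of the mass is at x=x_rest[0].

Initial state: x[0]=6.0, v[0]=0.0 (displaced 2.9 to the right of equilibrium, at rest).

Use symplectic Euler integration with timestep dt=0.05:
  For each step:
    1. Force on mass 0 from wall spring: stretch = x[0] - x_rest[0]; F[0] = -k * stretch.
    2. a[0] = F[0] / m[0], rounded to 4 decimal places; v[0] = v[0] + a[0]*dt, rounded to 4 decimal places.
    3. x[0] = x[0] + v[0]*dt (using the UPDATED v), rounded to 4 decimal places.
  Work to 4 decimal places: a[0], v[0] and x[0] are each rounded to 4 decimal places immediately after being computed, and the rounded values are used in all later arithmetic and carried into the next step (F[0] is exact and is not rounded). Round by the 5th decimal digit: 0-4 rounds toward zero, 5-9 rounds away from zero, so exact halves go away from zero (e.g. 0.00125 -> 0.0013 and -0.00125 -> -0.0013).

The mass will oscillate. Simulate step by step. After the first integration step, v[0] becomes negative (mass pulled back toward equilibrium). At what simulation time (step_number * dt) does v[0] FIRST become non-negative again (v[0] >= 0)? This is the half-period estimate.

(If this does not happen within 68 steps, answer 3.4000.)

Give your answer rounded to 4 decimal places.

Answer: 2.4500

Derivation:
Step 0: x=[6.0000] v=[0.0000]
Step 1: x=[5.9880] v=[-0.2393]
Step 2: x=[5.9641] v=[-0.4776]
Step 3: x=[5.9284] v=[-0.7139]
Step 4: x=[5.8810] v=[-0.9472]
Step 5: x=[5.8222] v=[-1.1766]
Step 6: x=[5.7521] v=[-1.4012]
Step 7: x=[5.6711] v=[-1.6200]
Step 8: x=[5.5795] v=[-1.8321]
Step 9: x=[5.4777] v=[-2.0367]
Step 10: x=[5.3661] v=[-2.2329]
Step 11: x=[5.2451] v=[-2.4199]
Step 12: x=[5.1153] v=[-2.5969]
Step 13: x=[4.9771] v=[-2.7632]
Step 14: x=[4.8312] v=[-2.9181]
Step 15: x=[4.6782] v=[-3.0609]
Step 16: x=[4.5186] v=[-3.1911]
Step 17: x=[4.3532] v=[-3.3081]
Step 18: x=[4.1826] v=[-3.4115]
Step 19: x=[4.0076] v=[-3.5008]
Step 20: x=[3.8288] v=[-3.5757]
Step 21: x=[3.6470] v=[-3.6358]
Step 22: x=[3.4630] v=[-3.6809]
Step 23: x=[3.2775] v=[-3.7109]
Step 24: x=[3.0912] v=[-3.7255]
Step 25: x=[2.9050] v=[-3.7248]
Step 26: x=[2.7196] v=[-3.7087]
Step 27: x=[2.5357] v=[-3.6773]
Step 28: x=[2.3542] v=[-3.6307]
Step 29: x=[2.1757] v=[-3.5692]
Step 30: x=[2.0011] v=[-3.4929]
Step 31: x=[1.8310] v=[-3.4022]
Step 32: x=[1.6661] v=[-3.2975]
Step 33: x=[1.5071] v=[-3.1792]
Step 34: x=[1.3547] v=[-3.0478]
Step 35: x=[1.2095] v=[-2.9038]
Step 36: x=[1.0721] v=[-2.7478]
Step 37: x=[0.9431] v=[-2.5805]
Step 38: x=[0.8230] v=[-2.4026]
Step 39: x=[0.7123] v=[-2.2147]
Step 40: x=[0.6114] v=[-2.0177]
Step 41: x=[0.5208] v=[-1.8124]
Step 42: x=[0.4408] v=[-1.5996]
Step 43: x=[0.3718] v=[-1.3802]
Step 44: x=[0.3140] v=[-1.1551]
Step 45: x=[0.2677] v=[-0.9253]
Step 46: x=[0.2331] v=[-0.6916]
Step 47: x=[0.2103] v=[-0.4551]
Step 48: x=[0.1995] v=[-0.2167]
Step 49: x=[0.2006] v=[0.0226]
First v>=0 after going negative at step 49, time=2.4500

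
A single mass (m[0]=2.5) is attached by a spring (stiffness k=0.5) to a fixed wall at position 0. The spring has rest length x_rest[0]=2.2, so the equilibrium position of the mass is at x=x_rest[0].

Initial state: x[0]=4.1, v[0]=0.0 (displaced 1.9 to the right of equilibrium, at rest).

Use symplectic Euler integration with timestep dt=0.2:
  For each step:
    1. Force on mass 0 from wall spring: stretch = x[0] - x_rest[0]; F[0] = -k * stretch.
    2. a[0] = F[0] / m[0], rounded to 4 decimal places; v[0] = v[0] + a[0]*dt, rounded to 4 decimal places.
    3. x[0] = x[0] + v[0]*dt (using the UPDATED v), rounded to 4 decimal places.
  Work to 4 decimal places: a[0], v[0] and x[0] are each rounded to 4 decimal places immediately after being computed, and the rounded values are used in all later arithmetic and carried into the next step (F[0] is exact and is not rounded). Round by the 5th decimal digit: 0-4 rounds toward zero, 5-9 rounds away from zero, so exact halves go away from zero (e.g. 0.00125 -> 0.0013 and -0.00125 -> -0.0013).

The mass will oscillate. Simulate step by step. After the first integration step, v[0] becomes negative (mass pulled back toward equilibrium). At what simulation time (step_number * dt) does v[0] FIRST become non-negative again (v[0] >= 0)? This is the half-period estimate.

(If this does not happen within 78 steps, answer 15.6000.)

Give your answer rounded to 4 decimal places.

Answer: 7.2000

Derivation:
Step 0: x=[4.1000] v=[0.0000]
Step 1: x=[4.0848] v=[-0.0760]
Step 2: x=[4.0545] v=[-0.1514]
Step 3: x=[4.0094] v=[-0.2256]
Step 4: x=[3.9498] v=[-0.2980]
Step 5: x=[3.8762] v=[-0.3680]
Step 6: x=[3.7892] v=[-0.4350]
Step 7: x=[3.6895] v=[-0.4986]
Step 8: x=[3.5779] v=[-0.5582]
Step 9: x=[3.4552] v=[-0.6133]
Step 10: x=[3.3225] v=[-0.6635]
Step 11: x=[3.1808] v=[-0.7084]
Step 12: x=[3.0313] v=[-0.7476]
Step 13: x=[2.8751] v=[-0.7809]
Step 14: x=[2.7135] v=[-0.8079]
Step 15: x=[2.5478] v=[-0.8284]
Step 16: x=[2.3793] v=[-0.8423]
Step 17: x=[2.2094] v=[-0.8495]
Step 18: x=[2.0394] v=[-0.8499]
Step 19: x=[1.8707] v=[-0.8435]
Step 20: x=[1.7046] v=[-0.8303]
Step 21: x=[1.5425] v=[-0.8105]
Step 22: x=[1.3857] v=[-0.7842]
Step 23: x=[1.2354] v=[-0.7516]
Step 24: x=[1.0928] v=[-0.7130]
Step 25: x=[0.9591] v=[-0.6687]
Step 26: x=[0.8353] v=[-0.6191]
Step 27: x=[0.7224] v=[-0.5645]
Step 28: x=[0.6213] v=[-0.5054]
Step 29: x=[0.5328] v=[-0.4423]
Step 30: x=[0.4577] v=[-0.3756]
Step 31: x=[0.3965] v=[-0.3059]
Step 32: x=[0.3497] v=[-0.2338]
Step 33: x=[0.3177] v=[-0.1598]
Step 34: x=[0.3008] v=[-0.0845]
Step 35: x=[0.2991] v=[-0.0085]
Step 36: x=[0.3126] v=[0.0675]
First v>=0 after going negative at step 36, time=7.2000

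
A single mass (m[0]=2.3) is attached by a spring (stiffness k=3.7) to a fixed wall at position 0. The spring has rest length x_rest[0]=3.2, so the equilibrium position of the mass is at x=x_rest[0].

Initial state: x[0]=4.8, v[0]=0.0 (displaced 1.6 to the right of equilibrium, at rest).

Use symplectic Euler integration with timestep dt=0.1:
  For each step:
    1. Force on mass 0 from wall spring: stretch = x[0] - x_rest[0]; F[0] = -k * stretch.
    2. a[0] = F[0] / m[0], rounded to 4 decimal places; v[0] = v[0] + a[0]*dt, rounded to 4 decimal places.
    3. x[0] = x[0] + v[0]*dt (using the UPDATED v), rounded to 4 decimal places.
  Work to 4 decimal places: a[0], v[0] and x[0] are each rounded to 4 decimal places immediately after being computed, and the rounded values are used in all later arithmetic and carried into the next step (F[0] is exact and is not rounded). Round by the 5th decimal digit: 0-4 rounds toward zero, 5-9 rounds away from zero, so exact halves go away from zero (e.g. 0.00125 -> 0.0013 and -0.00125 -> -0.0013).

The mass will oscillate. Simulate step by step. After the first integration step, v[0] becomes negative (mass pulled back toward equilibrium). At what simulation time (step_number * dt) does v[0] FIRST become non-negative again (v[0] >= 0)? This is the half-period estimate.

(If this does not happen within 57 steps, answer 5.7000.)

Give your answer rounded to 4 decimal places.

Answer: 2.5000

Derivation:
Step 0: x=[4.8000] v=[0.0000]
Step 1: x=[4.7743] v=[-0.2574]
Step 2: x=[4.7232] v=[-0.5107]
Step 3: x=[4.6476] v=[-0.7557]
Step 4: x=[4.5487] v=[-0.9886]
Step 5: x=[4.4281] v=[-1.2056]
Step 6: x=[4.2878] v=[-1.4032]
Step 7: x=[4.1300] v=[-1.5782]
Step 8: x=[3.9572] v=[-1.7278]
Step 9: x=[3.7722] v=[-1.8496]
Step 10: x=[3.5780] v=[-1.9417]
Step 11: x=[3.3778] v=[-2.0025]
Step 12: x=[3.1747] v=[-2.0311]
Step 13: x=[2.9720] v=[-2.0270]
Step 14: x=[2.7730] v=[-1.9903]
Step 15: x=[2.5808] v=[-1.9216]
Step 16: x=[2.3986] v=[-1.8220]
Step 17: x=[2.2293] v=[-1.6931]
Step 18: x=[2.0756] v=[-1.5369]
Step 19: x=[1.9400] v=[-1.3560]
Step 20: x=[1.8247] v=[-1.1533]
Step 21: x=[1.7315] v=[-0.9321]
Step 22: x=[1.6619] v=[-0.6959]
Step 23: x=[1.6171] v=[-0.4485]
Step 24: x=[1.5977] v=[-0.1939]
Step 25: x=[1.6041] v=[0.0639]
First v>=0 after going negative at step 25, time=2.5000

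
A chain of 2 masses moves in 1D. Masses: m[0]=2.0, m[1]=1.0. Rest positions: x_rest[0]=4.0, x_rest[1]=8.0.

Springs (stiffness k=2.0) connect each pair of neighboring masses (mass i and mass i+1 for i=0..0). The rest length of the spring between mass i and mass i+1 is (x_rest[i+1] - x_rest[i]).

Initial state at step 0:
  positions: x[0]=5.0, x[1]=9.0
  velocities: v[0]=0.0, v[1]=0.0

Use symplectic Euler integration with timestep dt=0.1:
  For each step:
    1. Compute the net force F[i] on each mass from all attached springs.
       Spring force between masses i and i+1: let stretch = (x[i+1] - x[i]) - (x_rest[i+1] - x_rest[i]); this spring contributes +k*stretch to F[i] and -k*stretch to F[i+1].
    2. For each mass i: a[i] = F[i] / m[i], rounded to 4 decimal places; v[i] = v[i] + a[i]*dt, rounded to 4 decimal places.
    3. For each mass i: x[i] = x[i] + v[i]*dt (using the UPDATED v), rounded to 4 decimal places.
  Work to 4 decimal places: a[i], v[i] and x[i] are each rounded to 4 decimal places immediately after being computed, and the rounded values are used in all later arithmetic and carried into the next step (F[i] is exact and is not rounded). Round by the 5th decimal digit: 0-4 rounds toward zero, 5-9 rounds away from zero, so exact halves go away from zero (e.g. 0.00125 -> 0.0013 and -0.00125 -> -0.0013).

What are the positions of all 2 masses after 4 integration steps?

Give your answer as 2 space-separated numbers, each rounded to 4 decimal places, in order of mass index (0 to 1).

Step 0: x=[5.0000 9.0000] v=[0.0000 0.0000]
Step 1: x=[5.0000 9.0000] v=[0.0000 0.0000]
Step 2: x=[5.0000 9.0000] v=[0.0000 0.0000]
Step 3: x=[5.0000 9.0000] v=[0.0000 0.0000]
Step 4: x=[5.0000 9.0000] v=[0.0000 0.0000]

Answer: 5.0000 9.0000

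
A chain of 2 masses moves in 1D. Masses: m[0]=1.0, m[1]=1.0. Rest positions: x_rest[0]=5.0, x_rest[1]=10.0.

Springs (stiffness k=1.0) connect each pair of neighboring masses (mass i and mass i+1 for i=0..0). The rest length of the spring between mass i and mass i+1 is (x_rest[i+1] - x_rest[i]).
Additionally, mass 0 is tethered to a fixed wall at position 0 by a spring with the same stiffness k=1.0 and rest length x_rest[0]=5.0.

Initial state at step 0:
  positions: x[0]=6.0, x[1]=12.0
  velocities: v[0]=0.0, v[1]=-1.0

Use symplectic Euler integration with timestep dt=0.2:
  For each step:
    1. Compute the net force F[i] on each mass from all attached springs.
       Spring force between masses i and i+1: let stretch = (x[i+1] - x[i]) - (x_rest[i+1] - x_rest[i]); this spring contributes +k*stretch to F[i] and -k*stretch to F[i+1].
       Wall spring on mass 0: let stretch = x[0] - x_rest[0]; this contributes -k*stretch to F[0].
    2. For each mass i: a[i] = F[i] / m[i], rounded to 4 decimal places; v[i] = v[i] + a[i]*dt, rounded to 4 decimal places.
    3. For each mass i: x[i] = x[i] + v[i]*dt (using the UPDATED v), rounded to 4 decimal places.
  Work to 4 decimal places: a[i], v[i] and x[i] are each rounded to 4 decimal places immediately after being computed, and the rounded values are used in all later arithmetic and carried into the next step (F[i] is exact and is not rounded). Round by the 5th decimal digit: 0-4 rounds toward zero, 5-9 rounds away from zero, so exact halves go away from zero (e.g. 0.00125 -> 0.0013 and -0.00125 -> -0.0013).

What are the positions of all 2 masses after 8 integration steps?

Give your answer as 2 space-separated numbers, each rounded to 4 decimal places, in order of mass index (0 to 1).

Answer: 5.2816 9.7733

Derivation:
Step 0: x=[6.0000 12.0000] v=[0.0000 -1.0000]
Step 1: x=[6.0000 11.7600] v=[0.0000 -1.2000]
Step 2: x=[5.9904 11.4896] v=[-0.0480 -1.3520]
Step 3: x=[5.9612 11.1992] v=[-0.1462 -1.4518]
Step 4: x=[5.9030 10.8993] v=[-0.2908 -1.4994]
Step 5: x=[5.8086 10.5996] v=[-0.4721 -1.4987]
Step 6: x=[5.6735 10.3082] v=[-0.6756 -1.4569]
Step 7: x=[5.4968 10.0314] v=[-0.8834 -1.3838]
Step 8: x=[5.2816 9.7733] v=[-1.0758 -1.2907]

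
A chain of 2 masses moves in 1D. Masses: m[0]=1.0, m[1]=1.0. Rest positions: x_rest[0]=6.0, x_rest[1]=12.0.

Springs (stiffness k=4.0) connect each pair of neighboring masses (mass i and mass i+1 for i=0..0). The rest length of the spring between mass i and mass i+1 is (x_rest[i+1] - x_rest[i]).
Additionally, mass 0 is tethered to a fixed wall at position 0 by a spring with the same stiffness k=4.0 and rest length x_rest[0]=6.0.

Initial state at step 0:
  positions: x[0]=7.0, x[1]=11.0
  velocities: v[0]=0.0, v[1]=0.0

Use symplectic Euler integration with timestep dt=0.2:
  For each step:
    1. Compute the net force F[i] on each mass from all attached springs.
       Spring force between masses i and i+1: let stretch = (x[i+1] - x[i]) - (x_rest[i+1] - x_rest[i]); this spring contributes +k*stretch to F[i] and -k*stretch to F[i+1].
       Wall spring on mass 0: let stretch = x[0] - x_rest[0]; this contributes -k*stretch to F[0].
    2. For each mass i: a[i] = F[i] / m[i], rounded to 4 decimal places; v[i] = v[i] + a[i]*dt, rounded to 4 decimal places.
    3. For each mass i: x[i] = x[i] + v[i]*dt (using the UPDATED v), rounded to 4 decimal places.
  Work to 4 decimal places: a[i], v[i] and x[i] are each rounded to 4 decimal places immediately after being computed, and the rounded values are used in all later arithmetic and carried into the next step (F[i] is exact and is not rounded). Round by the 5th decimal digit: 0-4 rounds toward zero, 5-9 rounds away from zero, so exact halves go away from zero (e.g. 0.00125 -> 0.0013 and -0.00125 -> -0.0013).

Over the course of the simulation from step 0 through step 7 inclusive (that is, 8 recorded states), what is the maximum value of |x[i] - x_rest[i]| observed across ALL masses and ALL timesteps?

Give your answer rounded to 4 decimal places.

Step 0: x=[7.0000 11.0000] v=[0.0000 0.0000]
Step 1: x=[6.5200 11.3200] v=[-2.4000 1.6000]
Step 2: x=[5.7648 11.8320] v=[-3.7760 2.5600]
Step 3: x=[5.0580 12.3332] v=[-3.5341 2.5062]
Step 4: x=[4.7059 12.6304] v=[-1.7603 1.4860]
Step 5: x=[4.8688 12.6197] v=[0.8146 -0.0536]
Step 6: x=[5.4929 12.3288] v=[3.1203 -1.4543]
Step 7: x=[6.3318 11.9042] v=[4.1947 -2.1230]
Max displacement = 1.2941

Answer: 1.2941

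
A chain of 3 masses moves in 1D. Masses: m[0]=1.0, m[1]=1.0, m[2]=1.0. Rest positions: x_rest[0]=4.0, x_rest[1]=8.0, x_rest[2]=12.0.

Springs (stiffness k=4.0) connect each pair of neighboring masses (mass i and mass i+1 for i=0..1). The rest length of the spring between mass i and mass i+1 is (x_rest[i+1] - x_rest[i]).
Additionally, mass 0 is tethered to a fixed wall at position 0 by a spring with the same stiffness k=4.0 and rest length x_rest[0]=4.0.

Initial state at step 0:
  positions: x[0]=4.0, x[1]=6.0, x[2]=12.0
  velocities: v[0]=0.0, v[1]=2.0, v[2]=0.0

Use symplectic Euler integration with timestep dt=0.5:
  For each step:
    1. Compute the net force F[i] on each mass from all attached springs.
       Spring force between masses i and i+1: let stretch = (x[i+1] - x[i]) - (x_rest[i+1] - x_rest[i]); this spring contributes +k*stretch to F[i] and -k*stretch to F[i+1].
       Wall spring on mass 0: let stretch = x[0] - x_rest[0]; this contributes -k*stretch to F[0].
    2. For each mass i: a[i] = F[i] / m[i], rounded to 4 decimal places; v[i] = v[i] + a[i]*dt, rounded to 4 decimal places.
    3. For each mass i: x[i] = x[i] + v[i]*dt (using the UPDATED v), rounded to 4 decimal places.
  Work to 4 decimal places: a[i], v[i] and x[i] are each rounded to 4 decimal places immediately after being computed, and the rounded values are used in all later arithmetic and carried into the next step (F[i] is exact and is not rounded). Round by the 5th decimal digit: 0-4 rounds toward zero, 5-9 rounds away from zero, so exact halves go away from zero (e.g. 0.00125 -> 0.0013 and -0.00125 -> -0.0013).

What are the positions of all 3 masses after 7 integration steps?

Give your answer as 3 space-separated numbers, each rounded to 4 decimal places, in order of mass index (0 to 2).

Step 0: x=[4.0000 6.0000 12.0000] v=[0.0000 2.0000 0.0000]
Step 1: x=[2.0000 11.0000 10.0000] v=[-4.0000 10.0000 -4.0000]
Step 2: x=[7.0000 6.0000 13.0000] v=[10.0000 -10.0000 6.0000]
Step 3: x=[4.0000 9.0000 13.0000] v=[-6.0000 6.0000 0.0000]
Step 4: x=[2.0000 11.0000 13.0000] v=[-4.0000 4.0000 0.0000]
Step 5: x=[7.0000 6.0000 15.0000] v=[10.0000 -10.0000 4.0000]
Step 6: x=[4.0000 11.0000 12.0000] v=[-6.0000 10.0000 -6.0000]
Step 7: x=[4.0000 10.0000 12.0000] v=[0.0000 -2.0000 0.0000]

Answer: 4.0000 10.0000 12.0000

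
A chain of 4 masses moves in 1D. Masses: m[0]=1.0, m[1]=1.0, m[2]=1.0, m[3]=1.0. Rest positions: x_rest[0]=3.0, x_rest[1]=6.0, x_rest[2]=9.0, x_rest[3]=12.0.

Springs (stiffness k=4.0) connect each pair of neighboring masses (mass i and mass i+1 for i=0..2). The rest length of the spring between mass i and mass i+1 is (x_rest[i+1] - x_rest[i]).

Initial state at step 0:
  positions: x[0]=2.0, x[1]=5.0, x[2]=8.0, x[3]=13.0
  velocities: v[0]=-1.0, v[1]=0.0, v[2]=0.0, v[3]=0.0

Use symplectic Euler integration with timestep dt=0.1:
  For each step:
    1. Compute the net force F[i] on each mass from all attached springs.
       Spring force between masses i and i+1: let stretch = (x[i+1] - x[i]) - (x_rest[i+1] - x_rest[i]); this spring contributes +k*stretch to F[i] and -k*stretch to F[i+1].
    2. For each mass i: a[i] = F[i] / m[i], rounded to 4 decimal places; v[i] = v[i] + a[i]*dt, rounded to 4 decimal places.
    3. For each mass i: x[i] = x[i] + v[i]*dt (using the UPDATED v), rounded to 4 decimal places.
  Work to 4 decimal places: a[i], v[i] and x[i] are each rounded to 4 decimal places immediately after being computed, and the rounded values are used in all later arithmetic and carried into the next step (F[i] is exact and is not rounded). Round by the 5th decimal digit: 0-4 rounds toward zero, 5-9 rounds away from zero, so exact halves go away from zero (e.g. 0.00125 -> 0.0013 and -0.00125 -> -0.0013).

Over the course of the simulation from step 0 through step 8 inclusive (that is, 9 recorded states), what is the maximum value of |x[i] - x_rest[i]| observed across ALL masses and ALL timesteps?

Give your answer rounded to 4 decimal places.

Step 0: x=[2.0000 5.0000 8.0000 13.0000] v=[-1.0000 0.0000 0.0000 0.0000]
Step 1: x=[1.9000 5.0000 8.0800 12.9200] v=[-1.0000 0.0000 0.8000 -0.8000]
Step 2: x=[1.8040 4.9992 8.2304 12.7664] v=[-0.9600 -0.0080 1.5040 -1.5360]
Step 3: x=[1.7158 4.9998 8.4330 12.5514] v=[-0.8819 0.0064 2.0259 -2.1504]
Step 4: x=[1.6390 5.0064 8.6630 12.2916] v=[-0.7683 0.0661 2.3000 -2.5978]
Step 5: x=[1.5769 5.0246 8.8919 12.0067] v=[-0.6213 0.1818 2.2888 -2.8492]
Step 6: x=[1.5327 5.0596 9.0907 11.7172] v=[-0.4422 0.3496 1.9878 -2.8951]
Step 7: x=[1.5096 5.1147 9.2333 11.4426] v=[-0.2314 0.5513 1.4260 -2.7457]
Step 8: x=[1.5107 5.1904 9.2995 11.1997] v=[0.0106 0.7567 0.6623 -2.4294]
Max displacement = 1.4904

Answer: 1.4904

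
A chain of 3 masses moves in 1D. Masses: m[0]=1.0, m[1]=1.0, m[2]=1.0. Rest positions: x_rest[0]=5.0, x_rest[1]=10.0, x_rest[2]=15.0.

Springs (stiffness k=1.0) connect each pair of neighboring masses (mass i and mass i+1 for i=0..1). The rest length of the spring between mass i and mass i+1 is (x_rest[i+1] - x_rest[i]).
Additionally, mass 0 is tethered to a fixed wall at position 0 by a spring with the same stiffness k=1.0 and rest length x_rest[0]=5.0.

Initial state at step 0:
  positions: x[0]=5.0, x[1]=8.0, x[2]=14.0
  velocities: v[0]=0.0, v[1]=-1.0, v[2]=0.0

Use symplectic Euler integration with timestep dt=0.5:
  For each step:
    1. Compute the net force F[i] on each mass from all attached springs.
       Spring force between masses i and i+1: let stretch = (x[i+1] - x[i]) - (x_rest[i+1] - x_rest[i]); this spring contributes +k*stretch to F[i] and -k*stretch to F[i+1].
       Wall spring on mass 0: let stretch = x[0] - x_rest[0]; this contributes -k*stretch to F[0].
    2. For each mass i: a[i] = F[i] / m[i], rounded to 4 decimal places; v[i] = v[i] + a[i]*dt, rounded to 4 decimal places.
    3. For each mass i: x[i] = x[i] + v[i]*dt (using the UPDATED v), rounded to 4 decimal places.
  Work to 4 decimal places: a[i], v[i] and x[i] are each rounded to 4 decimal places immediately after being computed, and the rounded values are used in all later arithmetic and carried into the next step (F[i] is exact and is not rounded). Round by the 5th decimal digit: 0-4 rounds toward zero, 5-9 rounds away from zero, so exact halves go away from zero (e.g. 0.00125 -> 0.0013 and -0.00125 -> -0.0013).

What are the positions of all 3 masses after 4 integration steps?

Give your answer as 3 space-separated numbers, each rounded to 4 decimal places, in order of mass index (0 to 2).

Step 0: x=[5.0000 8.0000 14.0000] v=[0.0000 -1.0000 0.0000]
Step 1: x=[4.5000 8.2500 13.7500] v=[-1.0000 0.5000 -0.5000]
Step 2: x=[3.8125 8.9375 13.3750] v=[-1.3750 1.3750 -0.7500]
Step 3: x=[3.4531 9.4532 13.1406] v=[-0.7188 1.0313 -0.4688]
Step 4: x=[3.7305 9.3907 13.2344] v=[0.5547 -0.1251 0.1875]

Answer: 3.7305 9.3907 13.2344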